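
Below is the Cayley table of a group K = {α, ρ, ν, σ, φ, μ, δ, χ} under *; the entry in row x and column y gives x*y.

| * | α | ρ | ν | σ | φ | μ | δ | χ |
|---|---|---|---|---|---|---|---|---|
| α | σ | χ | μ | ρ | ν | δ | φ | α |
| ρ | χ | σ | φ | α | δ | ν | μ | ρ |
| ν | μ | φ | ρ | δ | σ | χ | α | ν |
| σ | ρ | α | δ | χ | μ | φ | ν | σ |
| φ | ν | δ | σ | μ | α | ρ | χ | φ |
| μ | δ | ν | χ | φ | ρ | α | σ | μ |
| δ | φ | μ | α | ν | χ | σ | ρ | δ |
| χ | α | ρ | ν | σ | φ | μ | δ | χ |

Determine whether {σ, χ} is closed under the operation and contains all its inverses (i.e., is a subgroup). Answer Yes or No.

{σ, χ} contains the identity χ.
Checking products: every product of two elements of {σ, χ} (read from the table) lies in {σ, χ}, so the set is closed.
In a finite group, a nonempty closed subset is a subgroup. So {σ, χ} ≤ K.

Yes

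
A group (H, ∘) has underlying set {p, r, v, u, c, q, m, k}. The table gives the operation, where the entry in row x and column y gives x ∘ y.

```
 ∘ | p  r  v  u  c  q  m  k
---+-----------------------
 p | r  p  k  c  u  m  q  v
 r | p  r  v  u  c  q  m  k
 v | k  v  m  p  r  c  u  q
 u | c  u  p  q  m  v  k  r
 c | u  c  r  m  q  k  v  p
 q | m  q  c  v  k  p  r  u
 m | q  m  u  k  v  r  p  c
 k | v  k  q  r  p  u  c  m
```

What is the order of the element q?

4

The identity element is r (its row matches the header).
q^1 = q
q^2 = q ∘ q = p
q^3 = p ∘ q = m
q^4 = m ∘ q = r
The first power of q equal to the identity is q^4, so ord(q) = 4.
(Structurally, H here is isomorphic to the cyclic group Z_8.)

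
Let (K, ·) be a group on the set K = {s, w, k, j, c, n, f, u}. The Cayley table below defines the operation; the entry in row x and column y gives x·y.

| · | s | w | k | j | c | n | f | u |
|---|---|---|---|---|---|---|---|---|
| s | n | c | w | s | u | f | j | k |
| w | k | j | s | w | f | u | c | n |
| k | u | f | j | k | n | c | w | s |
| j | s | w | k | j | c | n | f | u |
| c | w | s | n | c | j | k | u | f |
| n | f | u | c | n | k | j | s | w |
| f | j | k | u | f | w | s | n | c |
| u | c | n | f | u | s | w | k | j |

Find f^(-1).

s

First locate the identity: row j matches the header, so j is the identity.
Scan row f for j: f·s = j. Hence f^(-1) = s.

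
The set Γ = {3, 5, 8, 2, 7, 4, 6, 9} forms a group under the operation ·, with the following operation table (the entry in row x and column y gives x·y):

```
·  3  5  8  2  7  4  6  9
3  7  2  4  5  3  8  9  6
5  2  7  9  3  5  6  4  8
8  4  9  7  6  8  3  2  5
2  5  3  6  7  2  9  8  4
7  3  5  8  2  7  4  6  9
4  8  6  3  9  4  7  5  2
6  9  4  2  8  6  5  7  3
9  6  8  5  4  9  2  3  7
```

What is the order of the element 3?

The identity element is 7 (its row matches the header).
3^1 = 3
3^2 = 3·3 = 7
The first power of 3 equal to the identity is 3^2, so ord(3) = 2.

2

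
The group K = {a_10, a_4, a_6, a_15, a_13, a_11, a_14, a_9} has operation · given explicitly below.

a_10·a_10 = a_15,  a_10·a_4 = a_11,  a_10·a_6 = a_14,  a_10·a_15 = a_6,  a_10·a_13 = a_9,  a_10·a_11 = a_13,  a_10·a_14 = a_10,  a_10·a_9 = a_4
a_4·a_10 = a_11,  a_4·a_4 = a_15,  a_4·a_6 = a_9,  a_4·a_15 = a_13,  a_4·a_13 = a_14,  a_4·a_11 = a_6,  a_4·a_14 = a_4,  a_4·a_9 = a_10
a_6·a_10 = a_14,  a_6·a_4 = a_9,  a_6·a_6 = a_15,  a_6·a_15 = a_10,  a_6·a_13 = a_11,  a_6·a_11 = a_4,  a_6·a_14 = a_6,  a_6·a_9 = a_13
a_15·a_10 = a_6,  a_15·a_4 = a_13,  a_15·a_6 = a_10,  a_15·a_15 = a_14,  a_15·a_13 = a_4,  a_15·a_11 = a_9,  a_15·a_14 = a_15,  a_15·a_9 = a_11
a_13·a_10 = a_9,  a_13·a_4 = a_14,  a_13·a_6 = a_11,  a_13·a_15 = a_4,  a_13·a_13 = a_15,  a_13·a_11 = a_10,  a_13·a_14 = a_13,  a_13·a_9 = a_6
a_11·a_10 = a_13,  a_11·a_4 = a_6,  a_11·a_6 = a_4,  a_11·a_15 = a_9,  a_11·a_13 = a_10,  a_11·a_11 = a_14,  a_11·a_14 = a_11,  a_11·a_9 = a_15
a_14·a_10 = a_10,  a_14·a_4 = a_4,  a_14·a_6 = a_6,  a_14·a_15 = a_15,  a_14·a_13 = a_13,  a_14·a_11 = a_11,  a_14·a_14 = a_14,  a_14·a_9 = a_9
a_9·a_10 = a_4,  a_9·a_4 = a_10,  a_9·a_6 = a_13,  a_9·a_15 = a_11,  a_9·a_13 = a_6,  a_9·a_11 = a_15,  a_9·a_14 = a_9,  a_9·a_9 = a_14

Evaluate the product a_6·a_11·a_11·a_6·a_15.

a_14

a_6·a_11 = a_4
a_4·a_11 = a_6
a_6·a_6 = a_15
a_15·a_15 = a_14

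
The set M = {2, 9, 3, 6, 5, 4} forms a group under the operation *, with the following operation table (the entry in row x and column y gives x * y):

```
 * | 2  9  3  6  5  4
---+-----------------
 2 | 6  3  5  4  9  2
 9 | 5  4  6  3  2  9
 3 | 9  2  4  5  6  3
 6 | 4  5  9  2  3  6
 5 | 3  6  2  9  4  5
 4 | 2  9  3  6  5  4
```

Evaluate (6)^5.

2

6^1 = 6
6^2 = 6 * 6 = 2
6^3 = 2 * 6 = 4
6^4 = 4 * 6 = 6
6^5 = 6 * 6 = 2
(Structurally, M here is isomorphic to the symmetric group S_3.)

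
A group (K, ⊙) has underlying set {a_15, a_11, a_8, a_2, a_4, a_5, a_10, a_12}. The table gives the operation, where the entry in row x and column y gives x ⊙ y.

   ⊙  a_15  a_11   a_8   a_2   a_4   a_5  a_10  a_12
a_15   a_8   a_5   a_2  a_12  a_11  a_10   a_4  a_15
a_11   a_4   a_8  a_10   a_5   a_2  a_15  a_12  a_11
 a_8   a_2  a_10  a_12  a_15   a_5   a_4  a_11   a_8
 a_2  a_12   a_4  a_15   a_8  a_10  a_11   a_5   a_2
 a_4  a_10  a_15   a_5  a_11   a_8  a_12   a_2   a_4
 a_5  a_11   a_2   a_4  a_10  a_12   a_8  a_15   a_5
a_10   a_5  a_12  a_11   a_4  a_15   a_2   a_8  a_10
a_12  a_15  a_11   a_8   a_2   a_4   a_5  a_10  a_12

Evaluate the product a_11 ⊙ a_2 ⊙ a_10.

a_15

a_11 ⊙ a_2 = a_5
a_5 ⊙ a_10 = a_15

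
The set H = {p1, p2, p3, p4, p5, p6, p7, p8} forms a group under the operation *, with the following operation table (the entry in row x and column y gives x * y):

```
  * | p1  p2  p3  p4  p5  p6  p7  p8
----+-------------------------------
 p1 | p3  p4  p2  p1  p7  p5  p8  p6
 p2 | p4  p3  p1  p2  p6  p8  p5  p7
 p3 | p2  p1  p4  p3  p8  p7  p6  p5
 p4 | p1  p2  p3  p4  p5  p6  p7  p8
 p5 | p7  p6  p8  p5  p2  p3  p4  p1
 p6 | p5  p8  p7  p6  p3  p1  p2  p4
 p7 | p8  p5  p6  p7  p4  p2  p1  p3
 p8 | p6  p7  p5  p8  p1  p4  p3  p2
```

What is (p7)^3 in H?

p7^1 = p7
p7^2 = p7 * p7 = p1
p7^3 = p1 * p7 = p8

p8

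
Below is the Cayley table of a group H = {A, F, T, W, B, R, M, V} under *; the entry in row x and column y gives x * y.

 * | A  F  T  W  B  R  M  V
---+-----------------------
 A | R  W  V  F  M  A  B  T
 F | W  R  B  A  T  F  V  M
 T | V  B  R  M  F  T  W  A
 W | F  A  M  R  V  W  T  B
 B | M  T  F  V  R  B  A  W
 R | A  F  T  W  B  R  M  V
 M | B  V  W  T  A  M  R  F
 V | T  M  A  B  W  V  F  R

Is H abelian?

Check whether the table is symmetric across its main diagonal.
Every entry (row x, col y) equals the entry (row y, col x), so H is abelian.
(In fact H ≅ the elementary abelian group (Z_2)^3.)

Yes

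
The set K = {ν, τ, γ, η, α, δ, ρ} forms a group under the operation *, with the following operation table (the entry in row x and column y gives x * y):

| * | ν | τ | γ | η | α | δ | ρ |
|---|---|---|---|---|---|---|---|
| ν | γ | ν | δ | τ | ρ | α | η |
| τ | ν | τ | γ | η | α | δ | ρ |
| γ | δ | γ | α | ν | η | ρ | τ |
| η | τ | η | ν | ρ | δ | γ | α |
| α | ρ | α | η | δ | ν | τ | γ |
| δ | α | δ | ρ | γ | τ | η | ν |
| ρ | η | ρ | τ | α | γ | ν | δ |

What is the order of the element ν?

7

The identity element is τ (its row matches the header).
ν^1 = ν
ν^2 = ν * ν = γ
ν^3 = γ * ν = δ
ν^4 = δ * ν = α
ν^5 = α * ν = ρ
ν^6 = ρ * ν = η
ν^7 = η * ν = τ
The first power of ν equal to the identity is ν^7, so ord(ν) = 7.
(Structurally, K here is isomorphic to the cyclic group Z_7.)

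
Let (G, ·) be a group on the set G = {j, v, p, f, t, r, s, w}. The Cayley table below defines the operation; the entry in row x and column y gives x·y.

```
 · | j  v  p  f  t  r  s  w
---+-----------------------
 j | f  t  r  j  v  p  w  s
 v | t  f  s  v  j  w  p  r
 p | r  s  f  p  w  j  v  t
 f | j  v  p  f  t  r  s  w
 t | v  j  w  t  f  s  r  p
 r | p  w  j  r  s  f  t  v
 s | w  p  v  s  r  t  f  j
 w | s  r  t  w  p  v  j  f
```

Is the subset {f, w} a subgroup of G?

Yes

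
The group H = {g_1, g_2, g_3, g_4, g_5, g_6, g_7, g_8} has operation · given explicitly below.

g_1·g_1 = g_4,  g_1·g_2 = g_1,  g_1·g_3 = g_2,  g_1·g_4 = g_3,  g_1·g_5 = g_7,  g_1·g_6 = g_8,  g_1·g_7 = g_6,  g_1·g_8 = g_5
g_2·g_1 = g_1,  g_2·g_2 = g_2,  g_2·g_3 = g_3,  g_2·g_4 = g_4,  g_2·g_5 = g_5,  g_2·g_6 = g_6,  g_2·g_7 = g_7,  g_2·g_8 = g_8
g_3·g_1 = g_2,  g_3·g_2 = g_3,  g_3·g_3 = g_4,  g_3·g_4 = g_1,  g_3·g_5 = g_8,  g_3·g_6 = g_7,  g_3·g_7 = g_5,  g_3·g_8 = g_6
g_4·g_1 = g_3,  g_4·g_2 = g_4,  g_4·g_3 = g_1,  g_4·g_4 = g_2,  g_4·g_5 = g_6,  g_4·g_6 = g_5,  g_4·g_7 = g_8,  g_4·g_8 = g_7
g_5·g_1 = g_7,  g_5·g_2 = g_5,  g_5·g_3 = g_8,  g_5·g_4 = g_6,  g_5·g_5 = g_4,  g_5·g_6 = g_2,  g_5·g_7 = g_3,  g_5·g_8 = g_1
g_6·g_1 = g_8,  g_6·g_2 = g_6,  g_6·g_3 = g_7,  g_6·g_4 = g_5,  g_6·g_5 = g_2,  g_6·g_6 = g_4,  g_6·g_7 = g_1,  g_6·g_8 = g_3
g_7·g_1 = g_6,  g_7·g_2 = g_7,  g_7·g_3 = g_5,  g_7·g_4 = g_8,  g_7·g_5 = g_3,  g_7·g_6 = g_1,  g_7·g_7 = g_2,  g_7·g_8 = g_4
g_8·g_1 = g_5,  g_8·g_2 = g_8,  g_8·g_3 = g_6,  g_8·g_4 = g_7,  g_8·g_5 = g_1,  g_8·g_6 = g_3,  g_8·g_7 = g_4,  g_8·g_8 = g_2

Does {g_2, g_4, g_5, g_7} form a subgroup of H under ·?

No

g_4·g_5 = g_6, which is not in {g_2, g_4, g_5, g_7}.
The subset is not closed under ·, so it is not a subgroup.
(Structurally, H here is isomorphic to Z_2 x Z_4.)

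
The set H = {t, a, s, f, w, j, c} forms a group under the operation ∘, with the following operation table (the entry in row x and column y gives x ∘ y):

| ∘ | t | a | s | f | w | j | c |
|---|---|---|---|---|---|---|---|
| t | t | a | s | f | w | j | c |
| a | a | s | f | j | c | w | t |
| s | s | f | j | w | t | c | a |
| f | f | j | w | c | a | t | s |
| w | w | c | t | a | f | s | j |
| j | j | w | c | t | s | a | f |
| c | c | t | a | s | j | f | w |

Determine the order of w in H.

The identity element is t (its row matches the header).
w^1 = w
w^2 = w ∘ w = f
w^3 = f ∘ w = a
w^4 = a ∘ w = c
w^5 = c ∘ w = j
w^6 = j ∘ w = s
w^7 = s ∘ w = t
The first power of w equal to the identity is w^7, so ord(w) = 7.

7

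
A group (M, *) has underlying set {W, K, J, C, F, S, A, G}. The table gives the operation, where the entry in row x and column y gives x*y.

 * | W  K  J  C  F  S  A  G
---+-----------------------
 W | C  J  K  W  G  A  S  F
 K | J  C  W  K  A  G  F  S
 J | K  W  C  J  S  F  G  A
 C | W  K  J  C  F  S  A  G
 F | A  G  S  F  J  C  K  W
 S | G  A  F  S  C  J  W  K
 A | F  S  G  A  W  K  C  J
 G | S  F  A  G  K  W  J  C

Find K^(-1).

First locate the identity: row C matches the header, so C is the identity.
Scan row K for C: K*K = C. Hence K^(-1) = K.

K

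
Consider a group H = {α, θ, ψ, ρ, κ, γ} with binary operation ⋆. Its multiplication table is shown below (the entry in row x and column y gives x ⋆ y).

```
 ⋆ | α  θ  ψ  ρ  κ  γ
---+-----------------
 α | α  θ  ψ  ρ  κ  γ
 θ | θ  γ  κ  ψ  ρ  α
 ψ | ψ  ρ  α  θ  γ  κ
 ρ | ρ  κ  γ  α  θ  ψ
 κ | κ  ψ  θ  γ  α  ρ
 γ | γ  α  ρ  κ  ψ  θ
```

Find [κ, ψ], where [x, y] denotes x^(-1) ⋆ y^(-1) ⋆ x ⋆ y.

γ

Identity is α; from the table κ^(-1) = κ and ψ^(-1) = ψ.
κ ⋆ ψ = θ
θ ⋆ κ = ρ
ρ ⋆ ψ = γ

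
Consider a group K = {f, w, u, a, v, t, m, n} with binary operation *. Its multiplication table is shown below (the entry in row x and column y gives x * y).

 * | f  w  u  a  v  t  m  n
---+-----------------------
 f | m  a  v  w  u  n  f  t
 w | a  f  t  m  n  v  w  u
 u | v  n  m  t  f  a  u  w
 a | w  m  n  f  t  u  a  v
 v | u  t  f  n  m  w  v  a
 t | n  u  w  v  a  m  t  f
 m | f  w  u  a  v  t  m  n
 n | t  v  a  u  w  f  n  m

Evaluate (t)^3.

t^1 = t
t^2 = t * t = m
t^3 = m * t = t

t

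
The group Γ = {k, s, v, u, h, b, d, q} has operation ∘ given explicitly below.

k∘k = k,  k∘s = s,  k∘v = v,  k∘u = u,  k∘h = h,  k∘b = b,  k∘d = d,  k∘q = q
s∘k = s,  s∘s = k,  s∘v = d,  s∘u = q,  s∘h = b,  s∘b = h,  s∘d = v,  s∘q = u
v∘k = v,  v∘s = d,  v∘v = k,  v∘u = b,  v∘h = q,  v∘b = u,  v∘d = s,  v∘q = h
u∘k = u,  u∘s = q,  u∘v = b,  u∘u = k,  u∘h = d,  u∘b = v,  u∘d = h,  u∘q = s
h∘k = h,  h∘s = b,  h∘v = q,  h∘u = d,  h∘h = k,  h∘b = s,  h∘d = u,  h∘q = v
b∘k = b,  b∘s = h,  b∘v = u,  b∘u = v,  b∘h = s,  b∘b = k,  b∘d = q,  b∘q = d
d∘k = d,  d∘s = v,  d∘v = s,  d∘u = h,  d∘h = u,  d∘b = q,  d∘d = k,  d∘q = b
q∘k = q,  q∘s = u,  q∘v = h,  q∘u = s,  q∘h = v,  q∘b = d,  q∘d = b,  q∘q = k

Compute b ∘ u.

v

Read row b, column u: b ∘ u = v.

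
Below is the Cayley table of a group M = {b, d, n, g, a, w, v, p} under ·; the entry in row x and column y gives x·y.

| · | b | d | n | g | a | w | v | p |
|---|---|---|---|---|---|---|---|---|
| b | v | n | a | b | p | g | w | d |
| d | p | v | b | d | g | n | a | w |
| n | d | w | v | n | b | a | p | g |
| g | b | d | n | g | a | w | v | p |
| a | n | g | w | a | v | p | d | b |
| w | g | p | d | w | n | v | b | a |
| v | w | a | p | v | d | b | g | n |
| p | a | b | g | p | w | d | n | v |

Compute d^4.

d^1 = d
d^2 = d·d = v
d^3 = v·d = a
d^4 = a·d = g

g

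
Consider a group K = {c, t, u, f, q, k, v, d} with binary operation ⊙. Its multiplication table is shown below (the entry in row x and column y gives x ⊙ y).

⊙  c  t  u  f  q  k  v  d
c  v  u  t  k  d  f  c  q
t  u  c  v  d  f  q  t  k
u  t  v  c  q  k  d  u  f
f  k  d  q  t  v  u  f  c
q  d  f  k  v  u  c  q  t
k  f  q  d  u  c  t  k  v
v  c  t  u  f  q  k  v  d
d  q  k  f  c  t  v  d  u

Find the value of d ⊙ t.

Read row d, column t: d ⊙ t = k.

k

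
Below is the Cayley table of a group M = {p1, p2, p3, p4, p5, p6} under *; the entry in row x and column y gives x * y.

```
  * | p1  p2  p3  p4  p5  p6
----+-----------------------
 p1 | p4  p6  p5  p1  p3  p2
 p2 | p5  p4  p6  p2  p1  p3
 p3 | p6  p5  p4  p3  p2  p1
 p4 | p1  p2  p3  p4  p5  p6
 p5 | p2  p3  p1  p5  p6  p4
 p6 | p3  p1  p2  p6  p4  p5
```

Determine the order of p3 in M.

The identity element is p4 (its row matches the header).
p3^1 = p3
p3^2 = p3 * p3 = p4
The first power of p3 equal to the identity is p3^2, so ord(p3) = 2.

2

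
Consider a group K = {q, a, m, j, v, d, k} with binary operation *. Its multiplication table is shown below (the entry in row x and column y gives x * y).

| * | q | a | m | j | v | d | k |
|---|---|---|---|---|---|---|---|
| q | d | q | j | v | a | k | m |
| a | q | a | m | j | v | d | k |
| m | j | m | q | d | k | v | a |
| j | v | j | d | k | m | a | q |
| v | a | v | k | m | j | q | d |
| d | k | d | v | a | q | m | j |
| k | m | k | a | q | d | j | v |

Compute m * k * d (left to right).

d

m * k = a
a * d = d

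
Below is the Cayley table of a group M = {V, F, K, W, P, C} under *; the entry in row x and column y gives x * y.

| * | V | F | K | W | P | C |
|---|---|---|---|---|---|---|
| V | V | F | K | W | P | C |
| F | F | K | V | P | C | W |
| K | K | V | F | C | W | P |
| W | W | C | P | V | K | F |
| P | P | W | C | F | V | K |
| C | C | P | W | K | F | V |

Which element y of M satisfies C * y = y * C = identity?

First locate the identity: row V matches the header, so V is the identity.
Scan row C for V: C * C = V. Hence C^(-1) = C.

C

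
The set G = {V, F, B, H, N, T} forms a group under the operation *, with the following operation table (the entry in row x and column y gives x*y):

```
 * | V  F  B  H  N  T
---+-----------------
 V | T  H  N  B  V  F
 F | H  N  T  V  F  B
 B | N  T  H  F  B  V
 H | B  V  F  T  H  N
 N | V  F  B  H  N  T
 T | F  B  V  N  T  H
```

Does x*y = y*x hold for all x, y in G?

Yes

Check whether the table is symmetric across its main diagonal.
Every entry (row x, col y) equals the entry (row y, col x), so G is abelian.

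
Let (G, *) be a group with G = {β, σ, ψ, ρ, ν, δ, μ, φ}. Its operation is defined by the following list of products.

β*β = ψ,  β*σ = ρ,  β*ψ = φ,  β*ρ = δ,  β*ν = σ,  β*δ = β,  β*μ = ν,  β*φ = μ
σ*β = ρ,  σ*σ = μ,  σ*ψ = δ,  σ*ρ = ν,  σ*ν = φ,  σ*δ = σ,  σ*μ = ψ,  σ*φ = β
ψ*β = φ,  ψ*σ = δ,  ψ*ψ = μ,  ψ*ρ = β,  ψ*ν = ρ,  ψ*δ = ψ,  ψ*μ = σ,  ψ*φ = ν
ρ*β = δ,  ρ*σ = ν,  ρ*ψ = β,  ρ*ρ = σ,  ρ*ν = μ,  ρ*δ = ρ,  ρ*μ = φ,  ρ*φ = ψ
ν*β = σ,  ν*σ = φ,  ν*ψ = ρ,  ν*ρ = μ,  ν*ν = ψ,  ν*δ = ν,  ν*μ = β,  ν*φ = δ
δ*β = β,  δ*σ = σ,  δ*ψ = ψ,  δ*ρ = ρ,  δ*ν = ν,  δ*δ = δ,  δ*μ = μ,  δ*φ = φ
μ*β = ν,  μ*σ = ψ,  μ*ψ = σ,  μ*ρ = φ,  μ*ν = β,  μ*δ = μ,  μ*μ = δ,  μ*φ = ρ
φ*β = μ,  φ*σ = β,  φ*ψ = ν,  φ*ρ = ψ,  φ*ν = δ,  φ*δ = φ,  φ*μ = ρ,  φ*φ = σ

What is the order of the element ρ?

The identity element is δ (its row matches the header).
ρ^1 = ρ
ρ^2 = ρ*ρ = σ
ρ^3 = σ*ρ = ν
ρ^4 = ν*ρ = μ
ρ^5 = μ*ρ = φ
ρ^6 = φ*ρ = ψ
ρ^7 = ψ*ρ = β
ρ^8 = β*ρ = δ
The first power of ρ equal to the identity is ρ^8, so ord(ρ) = 8.

8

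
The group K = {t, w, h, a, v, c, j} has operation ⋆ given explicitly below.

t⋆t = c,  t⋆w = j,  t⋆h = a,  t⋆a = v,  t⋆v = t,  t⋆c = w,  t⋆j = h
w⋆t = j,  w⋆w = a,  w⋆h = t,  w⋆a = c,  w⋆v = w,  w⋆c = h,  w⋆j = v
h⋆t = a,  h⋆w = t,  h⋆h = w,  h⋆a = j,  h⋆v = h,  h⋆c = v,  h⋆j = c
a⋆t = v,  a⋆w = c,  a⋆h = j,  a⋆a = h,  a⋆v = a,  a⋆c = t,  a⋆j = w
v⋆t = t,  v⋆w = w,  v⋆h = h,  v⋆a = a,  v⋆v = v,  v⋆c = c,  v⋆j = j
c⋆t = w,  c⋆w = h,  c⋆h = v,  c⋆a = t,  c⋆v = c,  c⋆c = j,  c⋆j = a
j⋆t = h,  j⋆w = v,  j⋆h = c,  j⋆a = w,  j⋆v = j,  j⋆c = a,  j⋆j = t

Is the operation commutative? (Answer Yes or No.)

Yes

Check whether the table is symmetric across its main diagonal.
Every entry (row x, col y) equals the entry (row y, col x), so K is abelian.
(In fact K ≅ the cyclic group Z_7.)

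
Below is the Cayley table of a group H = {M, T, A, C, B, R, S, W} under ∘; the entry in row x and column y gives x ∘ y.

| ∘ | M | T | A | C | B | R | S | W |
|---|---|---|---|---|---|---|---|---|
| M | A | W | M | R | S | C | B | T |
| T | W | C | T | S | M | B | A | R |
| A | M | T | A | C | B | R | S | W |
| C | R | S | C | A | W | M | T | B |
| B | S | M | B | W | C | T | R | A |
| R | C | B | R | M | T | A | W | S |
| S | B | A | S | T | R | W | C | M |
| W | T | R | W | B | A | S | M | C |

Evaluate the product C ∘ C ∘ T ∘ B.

C ∘ C = A
A ∘ T = T
T ∘ B = M
(Structurally, H here is isomorphic to Z_2 x Z_4.)

M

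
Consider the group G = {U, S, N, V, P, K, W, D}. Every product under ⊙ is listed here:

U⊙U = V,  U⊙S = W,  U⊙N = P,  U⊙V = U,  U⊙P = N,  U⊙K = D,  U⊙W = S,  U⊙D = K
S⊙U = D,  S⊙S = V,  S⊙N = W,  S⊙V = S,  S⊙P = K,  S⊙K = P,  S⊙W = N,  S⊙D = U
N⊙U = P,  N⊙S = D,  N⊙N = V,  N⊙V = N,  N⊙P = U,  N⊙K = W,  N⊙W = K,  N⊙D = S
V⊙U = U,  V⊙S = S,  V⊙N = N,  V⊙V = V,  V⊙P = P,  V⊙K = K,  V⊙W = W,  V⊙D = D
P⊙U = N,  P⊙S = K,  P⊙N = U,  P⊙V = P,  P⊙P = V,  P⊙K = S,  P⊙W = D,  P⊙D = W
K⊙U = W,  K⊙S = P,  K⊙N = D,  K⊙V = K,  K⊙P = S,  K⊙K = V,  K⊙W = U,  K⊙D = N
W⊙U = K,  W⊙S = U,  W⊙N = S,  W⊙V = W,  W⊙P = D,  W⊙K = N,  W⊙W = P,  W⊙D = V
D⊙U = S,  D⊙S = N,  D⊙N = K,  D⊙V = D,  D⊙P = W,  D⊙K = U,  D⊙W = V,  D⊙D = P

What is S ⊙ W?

N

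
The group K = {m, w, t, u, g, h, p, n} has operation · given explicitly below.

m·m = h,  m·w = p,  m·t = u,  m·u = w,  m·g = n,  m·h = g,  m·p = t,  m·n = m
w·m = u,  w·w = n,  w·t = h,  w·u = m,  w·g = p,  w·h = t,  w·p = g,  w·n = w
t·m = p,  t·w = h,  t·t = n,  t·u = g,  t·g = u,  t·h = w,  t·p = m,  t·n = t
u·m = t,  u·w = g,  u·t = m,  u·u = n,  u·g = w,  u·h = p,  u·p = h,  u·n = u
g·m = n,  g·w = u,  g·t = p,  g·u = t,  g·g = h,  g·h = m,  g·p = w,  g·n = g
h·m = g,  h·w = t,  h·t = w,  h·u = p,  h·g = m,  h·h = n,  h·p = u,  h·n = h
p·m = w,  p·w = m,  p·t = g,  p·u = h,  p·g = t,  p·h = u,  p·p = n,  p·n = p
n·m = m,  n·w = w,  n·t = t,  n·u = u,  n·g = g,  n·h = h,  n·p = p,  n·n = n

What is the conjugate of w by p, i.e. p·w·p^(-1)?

t

The identity is n. In row p, the entry n sits in column p, so p^(-1) = p.
p·w = m
m·p = t
(Structurally, K here is isomorphic to the dihedral group D_4.)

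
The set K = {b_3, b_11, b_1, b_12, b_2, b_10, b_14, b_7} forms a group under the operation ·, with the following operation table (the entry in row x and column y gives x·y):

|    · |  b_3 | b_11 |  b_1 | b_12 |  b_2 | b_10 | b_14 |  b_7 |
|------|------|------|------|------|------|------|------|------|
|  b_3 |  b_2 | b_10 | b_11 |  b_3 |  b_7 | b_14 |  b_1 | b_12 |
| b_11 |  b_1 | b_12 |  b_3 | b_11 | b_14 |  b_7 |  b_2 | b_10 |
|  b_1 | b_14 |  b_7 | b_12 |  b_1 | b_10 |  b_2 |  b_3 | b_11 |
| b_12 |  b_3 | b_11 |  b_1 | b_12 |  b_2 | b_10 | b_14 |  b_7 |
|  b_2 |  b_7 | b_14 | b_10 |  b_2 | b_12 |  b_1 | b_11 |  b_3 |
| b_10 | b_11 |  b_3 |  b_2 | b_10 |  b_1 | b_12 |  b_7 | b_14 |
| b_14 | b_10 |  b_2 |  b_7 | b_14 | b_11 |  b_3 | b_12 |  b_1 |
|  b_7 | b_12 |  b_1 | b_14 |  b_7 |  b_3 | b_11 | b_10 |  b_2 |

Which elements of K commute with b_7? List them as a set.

{b_12, b_2, b_3, b_7}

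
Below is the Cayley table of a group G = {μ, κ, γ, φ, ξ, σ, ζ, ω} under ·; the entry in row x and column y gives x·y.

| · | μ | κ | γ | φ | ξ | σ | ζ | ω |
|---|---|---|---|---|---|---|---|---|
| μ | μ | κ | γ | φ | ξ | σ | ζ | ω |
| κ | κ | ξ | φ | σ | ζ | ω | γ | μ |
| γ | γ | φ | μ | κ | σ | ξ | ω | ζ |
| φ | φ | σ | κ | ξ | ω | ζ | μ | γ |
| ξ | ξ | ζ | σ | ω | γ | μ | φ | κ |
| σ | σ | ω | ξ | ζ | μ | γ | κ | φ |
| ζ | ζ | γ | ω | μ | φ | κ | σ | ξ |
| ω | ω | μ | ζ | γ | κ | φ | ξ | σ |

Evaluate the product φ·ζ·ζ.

ζ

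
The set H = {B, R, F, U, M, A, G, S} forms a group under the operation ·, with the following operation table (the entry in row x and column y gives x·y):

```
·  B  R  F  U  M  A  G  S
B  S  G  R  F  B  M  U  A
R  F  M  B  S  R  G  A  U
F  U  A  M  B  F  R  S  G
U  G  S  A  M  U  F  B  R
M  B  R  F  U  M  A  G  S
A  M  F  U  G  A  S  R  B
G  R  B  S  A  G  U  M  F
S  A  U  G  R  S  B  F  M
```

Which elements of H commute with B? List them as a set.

Compare row B with column B entry by entry.
A·B = M = B·A, so A commutes with B.
R·B = F but B·R = G, so R does not.
Collecting the elements that commute with B: C(B) = {A, B, M, S}.

{A, B, M, S}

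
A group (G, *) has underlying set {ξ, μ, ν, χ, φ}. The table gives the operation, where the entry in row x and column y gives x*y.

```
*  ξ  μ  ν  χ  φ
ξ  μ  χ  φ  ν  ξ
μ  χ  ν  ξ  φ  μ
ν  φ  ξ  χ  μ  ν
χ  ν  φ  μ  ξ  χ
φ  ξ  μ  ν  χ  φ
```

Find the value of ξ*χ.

ν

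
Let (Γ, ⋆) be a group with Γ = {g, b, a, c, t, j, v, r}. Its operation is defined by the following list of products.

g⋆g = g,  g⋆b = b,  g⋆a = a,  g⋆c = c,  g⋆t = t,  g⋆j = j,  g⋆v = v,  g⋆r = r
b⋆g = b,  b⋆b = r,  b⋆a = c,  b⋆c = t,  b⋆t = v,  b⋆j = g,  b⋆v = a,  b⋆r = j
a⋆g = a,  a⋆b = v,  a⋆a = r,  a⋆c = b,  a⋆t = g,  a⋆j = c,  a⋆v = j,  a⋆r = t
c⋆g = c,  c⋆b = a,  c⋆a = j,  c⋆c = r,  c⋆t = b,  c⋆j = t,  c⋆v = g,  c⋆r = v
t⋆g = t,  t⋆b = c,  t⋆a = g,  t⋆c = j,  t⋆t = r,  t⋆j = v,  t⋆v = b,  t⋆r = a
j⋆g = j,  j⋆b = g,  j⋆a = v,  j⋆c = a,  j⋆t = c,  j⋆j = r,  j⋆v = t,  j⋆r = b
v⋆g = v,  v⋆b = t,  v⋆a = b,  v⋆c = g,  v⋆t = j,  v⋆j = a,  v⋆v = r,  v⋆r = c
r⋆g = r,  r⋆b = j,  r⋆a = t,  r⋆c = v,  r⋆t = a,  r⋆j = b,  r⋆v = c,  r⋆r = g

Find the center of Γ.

An element z is central iff its row equals its column in the table.
For v: v ⋆ j = a ≠ t = j ⋆ v, so v ∉ Z.
Checking each element this way leaves Z(Γ) = {g, r}.
(Structurally, Γ here is isomorphic to the quaternion group Q_8.)

{g, r}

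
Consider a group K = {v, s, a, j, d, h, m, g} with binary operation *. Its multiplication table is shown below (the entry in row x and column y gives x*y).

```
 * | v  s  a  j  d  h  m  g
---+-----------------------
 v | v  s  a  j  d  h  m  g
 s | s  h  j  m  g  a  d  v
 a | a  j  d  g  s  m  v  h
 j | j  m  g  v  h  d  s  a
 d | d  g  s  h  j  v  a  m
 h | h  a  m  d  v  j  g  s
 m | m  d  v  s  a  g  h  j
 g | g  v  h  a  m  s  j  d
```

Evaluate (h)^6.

h^1 = h
h^2 = h*h = j
h^3 = j*h = d
h^4 = d*h = v
h^5 = v*h = h
h^6 = h*h = j

j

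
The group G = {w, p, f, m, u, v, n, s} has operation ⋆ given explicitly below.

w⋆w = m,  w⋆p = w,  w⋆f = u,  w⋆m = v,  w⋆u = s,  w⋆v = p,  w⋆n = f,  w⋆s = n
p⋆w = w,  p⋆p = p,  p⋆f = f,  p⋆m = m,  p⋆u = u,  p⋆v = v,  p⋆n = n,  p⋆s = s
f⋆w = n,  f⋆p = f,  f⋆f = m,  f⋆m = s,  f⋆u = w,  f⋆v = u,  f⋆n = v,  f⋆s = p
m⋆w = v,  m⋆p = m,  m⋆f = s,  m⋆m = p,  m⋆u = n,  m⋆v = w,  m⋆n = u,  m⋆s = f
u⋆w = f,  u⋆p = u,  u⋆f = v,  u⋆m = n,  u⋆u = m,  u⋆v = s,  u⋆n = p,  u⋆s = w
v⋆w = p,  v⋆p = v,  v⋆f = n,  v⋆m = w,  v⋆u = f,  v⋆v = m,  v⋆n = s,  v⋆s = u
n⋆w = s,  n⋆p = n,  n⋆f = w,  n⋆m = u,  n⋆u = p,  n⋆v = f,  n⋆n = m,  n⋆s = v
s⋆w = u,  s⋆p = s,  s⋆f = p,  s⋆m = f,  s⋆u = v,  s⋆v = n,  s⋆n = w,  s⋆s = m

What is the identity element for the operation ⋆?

p

The identity e satisfies e ⋆ x = x for all x, so its row in the table reproduces the column headers.
Row p reads: w, p, f, m, u, v, n, s — exactly the header order. So p is the identity.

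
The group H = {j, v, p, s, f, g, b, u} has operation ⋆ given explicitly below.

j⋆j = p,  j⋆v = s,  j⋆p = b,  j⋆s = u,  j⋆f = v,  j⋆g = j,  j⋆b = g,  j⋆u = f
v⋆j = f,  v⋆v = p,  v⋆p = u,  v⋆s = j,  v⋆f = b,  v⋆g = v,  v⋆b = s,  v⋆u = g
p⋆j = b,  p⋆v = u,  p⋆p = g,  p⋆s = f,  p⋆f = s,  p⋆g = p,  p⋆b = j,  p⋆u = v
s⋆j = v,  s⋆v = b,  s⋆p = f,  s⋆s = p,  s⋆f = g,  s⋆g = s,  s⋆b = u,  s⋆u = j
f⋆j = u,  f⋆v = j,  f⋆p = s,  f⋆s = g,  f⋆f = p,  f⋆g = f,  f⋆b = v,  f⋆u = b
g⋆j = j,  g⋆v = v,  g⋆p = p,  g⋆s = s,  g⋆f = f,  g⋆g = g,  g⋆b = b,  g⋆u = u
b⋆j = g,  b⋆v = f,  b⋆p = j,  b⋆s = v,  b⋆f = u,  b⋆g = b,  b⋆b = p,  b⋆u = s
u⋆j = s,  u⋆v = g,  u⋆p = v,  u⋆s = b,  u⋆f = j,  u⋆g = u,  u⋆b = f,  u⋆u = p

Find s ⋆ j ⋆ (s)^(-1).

b

The identity is g. In row s, the entry g sits in column f, so s^(-1) = f.
s ⋆ j = v
v ⋆ f = b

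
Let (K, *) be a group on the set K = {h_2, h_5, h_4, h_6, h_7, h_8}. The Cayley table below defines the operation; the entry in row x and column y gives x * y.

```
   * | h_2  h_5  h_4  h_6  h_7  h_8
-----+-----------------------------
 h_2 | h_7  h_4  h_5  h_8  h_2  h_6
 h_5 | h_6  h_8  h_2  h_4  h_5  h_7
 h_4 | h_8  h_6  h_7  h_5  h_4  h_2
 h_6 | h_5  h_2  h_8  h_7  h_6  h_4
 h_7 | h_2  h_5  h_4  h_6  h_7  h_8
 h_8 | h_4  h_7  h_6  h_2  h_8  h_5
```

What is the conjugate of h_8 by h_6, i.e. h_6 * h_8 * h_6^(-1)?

The identity is h_7. In row h_6, the entry h_7 sits in column h_6, so h_6^(-1) = h_6.
h_6 * h_8 = h_4
h_4 * h_6 = h_5
(Structurally, K here is isomorphic to the symmetric group S_3.)

h_5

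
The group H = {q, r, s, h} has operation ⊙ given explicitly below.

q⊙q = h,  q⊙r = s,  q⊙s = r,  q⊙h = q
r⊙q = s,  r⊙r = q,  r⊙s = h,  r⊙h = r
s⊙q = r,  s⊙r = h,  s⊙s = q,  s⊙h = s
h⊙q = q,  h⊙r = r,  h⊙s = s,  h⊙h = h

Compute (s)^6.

q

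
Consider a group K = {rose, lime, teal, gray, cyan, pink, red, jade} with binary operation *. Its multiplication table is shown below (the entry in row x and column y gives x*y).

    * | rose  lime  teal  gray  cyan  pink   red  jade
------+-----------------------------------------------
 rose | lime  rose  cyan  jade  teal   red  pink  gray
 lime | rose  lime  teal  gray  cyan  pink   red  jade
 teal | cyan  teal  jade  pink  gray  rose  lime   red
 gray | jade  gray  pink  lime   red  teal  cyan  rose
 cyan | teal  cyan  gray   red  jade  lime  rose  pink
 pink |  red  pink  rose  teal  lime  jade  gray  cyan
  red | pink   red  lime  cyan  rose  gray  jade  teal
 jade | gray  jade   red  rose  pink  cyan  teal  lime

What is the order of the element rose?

2

The identity element is lime (its row matches the header).
rose^1 = rose
rose^2 = rose*rose = lime
The first power of rose equal to the identity is rose^2, so ord(rose) = 2.
(Structurally, K here is isomorphic to Z_2 x Z_4.)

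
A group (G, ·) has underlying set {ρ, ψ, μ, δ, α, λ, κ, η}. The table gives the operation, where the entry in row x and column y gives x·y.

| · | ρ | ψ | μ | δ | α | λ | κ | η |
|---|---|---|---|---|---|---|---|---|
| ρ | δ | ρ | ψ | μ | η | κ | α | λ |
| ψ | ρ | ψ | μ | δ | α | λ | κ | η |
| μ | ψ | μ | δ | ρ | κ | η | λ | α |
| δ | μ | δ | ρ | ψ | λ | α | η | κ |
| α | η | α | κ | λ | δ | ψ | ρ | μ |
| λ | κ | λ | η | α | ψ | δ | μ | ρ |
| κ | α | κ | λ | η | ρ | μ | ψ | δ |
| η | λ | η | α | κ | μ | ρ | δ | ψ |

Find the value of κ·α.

Read row κ, column α: κ·α = ρ.

ρ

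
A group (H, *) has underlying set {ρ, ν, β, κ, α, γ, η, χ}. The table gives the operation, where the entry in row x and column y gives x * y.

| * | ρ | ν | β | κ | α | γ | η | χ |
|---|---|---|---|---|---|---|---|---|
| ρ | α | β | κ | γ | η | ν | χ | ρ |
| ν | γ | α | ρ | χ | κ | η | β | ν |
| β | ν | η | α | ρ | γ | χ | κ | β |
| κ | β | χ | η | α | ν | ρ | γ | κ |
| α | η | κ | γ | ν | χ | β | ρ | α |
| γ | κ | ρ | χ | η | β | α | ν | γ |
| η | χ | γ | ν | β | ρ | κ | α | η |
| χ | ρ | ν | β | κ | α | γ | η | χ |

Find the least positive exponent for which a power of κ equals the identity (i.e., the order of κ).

The identity element is χ (its row matches the header).
κ^1 = κ
κ^2 = κ * κ = α
κ^3 = α * κ = ν
κ^4 = ν * κ = χ
The first power of κ equal to the identity is κ^4, so ord(κ) = 4.

4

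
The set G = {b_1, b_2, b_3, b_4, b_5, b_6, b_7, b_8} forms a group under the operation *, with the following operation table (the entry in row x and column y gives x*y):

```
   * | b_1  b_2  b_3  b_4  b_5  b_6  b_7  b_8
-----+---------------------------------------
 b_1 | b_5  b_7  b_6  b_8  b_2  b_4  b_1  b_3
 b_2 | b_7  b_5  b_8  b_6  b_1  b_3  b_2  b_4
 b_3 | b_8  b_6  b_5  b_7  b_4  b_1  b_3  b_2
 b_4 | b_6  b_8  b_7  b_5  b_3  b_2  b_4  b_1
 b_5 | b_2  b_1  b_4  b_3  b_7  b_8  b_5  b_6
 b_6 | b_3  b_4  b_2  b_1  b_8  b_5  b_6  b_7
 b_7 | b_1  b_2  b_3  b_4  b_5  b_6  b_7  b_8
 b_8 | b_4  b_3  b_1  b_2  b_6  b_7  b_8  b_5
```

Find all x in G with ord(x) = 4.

Identity is b_7. Compute the order of each non-identity element by repeated multiplication:
  b_1: b_1 → b_5 → b_2 → b_7  (order 4)
  b_2: b_2 → b_5 → b_1 → b_7  (order 4)
  b_3: b_3 → b_5 → b_4 → b_7  (order 4)
  b_4: b_4 → b_5 → b_3 → b_7  (order 4)
  b_5: b_5 → b_7  (order 2)
  b_6: b_6 → b_5 → b_8 → b_7  (order 4)
  b_8: b_8 → b_5 → b_6 → b_7  (order 4)
Elements of order 4: {b_1, b_2, b_3, b_4, b_6, b_8}.

{b_1, b_2, b_3, b_4, b_6, b_8}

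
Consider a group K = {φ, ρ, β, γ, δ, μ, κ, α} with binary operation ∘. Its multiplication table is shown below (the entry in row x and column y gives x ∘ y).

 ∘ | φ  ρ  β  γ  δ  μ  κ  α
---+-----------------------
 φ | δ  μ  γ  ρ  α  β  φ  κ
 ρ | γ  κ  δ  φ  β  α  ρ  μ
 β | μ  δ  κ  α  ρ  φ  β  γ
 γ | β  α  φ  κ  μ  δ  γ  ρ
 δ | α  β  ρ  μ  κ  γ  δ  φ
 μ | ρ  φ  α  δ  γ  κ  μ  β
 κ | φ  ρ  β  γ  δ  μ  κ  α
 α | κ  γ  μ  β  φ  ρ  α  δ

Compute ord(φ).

The identity element is κ (its row matches the header).
φ^1 = φ
φ^2 = φ ∘ φ = δ
φ^3 = δ ∘ φ = α
φ^4 = α ∘ φ = κ
The first power of φ equal to the identity is φ^4, so ord(φ) = 4.

4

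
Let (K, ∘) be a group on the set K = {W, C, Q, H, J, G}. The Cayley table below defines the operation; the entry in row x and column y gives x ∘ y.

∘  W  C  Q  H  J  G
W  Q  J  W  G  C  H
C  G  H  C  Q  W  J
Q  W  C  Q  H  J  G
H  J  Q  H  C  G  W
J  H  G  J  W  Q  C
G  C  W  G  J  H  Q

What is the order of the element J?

The identity element is Q (its row matches the header).
J^1 = J
J^2 = J ∘ J = Q
The first power of J equal to the identity is J^2, so ord(J) = 2.

2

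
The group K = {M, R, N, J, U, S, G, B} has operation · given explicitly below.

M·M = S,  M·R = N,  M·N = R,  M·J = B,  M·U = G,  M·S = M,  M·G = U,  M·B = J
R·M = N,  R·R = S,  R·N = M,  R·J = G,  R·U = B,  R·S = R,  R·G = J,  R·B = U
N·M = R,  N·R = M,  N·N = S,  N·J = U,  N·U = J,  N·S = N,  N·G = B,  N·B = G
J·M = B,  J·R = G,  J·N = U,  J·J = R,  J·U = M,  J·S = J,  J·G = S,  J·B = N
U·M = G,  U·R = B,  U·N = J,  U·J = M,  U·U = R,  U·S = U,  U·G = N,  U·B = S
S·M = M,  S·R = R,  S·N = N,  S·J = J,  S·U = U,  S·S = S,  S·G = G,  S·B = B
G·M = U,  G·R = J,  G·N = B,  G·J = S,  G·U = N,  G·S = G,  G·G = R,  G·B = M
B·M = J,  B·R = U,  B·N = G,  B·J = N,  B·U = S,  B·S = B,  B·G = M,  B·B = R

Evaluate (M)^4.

S

M^1 = M
M^2 = M·M = S
M^3 = S·M = M
M^4 = M·M = S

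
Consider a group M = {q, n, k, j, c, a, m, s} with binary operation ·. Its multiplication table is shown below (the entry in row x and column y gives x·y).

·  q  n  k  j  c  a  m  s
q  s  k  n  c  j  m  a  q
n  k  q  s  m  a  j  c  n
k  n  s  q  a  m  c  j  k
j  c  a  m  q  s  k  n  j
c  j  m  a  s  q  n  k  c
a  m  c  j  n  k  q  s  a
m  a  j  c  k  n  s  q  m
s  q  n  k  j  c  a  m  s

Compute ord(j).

The identity element is s (its row matches the header).
j^1 = j
j^2 = j·j = q
j^3 = q·j = c
j^4 = c·j = s
The first power of j equal to the identity is j^4, so ord(j) = 4.

4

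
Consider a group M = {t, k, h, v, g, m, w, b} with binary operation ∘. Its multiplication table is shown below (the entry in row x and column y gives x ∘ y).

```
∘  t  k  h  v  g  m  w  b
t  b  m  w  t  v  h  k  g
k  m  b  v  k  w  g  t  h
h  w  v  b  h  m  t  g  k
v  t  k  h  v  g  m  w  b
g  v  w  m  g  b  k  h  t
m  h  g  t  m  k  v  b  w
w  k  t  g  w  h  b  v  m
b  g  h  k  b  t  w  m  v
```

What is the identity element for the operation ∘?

The identity e satisfies e ∘ x = x for all x, so its row in the table reproduces the column headers.
Row v reads: t, k, h, v, g, m, w, b — exactly the header order. So v is the identity.
(Structurally, M here is isomorphic to Z_2 x Z_4.)

v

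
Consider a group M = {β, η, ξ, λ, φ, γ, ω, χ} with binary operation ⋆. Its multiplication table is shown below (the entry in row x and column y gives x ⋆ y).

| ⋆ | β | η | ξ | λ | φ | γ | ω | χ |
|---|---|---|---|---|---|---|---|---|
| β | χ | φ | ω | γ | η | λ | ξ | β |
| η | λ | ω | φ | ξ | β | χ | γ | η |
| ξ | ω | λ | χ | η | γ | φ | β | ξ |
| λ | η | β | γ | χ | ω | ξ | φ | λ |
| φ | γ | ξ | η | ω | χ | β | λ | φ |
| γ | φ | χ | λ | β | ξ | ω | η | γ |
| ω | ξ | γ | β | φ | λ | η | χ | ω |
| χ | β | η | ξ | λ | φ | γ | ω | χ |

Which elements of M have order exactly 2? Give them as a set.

Identity is χ. Compute the order of each non-identity element by repeated multiplication:
  β: β → χ  (order 2)
  η: η → ω → γ → χ  (order 4)
  ξ: ξ → χ  (order 2)
  λ: λ → χ  (order 2)
  φ: φ → χ  (order 2)
  γ: γ → ω → η → χ  (order 4)
  ω: ω → χ  (order 2)
Elements of order 2: {β, λ, ξ, φ, ω}.

{β, λ, ξ, φ, ω}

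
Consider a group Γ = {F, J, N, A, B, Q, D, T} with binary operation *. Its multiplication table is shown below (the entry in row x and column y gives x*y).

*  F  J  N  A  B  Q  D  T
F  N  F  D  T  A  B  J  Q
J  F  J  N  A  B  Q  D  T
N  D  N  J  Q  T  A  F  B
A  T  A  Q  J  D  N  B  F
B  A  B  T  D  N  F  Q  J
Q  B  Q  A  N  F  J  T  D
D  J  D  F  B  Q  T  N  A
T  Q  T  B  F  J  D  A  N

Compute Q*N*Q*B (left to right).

Q*N = A
A*Q = N
N*B = T

T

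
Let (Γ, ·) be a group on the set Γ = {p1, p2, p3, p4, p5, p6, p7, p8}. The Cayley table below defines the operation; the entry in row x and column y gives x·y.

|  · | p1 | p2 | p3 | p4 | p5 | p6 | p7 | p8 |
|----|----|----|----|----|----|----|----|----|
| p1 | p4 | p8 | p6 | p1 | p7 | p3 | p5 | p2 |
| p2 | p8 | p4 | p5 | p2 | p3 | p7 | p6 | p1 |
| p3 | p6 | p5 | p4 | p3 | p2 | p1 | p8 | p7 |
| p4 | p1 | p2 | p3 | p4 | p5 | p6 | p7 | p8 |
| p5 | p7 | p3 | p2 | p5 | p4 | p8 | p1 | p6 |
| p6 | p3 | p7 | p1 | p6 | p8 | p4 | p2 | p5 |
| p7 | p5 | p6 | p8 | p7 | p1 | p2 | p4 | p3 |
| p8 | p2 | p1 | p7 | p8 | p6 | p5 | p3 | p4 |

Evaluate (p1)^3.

p1

p1^1 = p1
p1^2 = p1·p1 = p4
p1^3 = p4·p1 = p1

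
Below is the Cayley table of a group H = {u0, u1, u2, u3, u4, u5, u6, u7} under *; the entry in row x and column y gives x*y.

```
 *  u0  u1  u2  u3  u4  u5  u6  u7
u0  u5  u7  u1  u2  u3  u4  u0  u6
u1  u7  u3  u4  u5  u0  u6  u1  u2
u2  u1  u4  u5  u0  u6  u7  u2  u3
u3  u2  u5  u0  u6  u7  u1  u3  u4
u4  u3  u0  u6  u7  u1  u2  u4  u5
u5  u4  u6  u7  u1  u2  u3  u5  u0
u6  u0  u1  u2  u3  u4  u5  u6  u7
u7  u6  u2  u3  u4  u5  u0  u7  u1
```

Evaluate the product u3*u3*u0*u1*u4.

u3*u3 = u6
u6*u0 = u0
u0*u1 = u7
u7*u4 = u5

u5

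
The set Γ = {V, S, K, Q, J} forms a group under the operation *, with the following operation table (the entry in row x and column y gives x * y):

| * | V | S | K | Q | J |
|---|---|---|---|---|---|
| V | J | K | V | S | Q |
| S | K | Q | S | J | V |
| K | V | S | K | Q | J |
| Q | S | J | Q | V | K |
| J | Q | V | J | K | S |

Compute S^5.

S^1 = S
S^2 = S * S = Q
S^3 = Q * S = J
S^4 = J * S = V
S^5 = V * S = K

K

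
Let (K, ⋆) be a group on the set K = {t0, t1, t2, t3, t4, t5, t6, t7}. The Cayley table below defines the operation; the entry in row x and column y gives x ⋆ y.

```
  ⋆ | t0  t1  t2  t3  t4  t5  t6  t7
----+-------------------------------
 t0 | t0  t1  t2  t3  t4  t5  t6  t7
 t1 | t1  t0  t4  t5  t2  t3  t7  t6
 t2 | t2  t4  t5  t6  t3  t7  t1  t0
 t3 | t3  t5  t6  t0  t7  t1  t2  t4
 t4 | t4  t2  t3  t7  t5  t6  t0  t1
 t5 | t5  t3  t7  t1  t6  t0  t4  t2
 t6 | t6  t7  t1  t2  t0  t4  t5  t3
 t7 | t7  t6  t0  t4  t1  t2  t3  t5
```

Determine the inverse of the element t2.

t7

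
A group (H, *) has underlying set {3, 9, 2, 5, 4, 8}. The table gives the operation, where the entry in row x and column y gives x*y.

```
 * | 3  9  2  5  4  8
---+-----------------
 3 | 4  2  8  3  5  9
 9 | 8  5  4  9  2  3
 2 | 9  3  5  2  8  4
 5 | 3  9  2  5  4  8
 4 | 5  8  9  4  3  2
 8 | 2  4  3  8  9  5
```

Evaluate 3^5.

4

3^1 = 3
3^2 = 3*3 = 4
3^3 = 4*3 = 5
3^4 = 5*3 = 3
3^5 = 3*3 = 4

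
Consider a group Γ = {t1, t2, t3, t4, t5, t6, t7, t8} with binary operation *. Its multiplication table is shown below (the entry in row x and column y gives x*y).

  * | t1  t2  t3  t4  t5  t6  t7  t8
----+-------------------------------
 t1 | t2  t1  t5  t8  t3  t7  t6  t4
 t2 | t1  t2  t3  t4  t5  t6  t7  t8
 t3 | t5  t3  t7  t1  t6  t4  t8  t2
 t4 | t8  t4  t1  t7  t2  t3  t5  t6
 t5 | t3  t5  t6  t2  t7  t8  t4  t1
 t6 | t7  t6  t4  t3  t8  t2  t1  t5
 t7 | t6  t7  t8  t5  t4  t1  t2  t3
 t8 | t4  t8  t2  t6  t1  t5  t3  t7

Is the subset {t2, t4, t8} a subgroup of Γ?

t4*t4 = t7, which is not in {t2, t4, t8}.
The subset is not closed under *, so it is not a subgroup.

No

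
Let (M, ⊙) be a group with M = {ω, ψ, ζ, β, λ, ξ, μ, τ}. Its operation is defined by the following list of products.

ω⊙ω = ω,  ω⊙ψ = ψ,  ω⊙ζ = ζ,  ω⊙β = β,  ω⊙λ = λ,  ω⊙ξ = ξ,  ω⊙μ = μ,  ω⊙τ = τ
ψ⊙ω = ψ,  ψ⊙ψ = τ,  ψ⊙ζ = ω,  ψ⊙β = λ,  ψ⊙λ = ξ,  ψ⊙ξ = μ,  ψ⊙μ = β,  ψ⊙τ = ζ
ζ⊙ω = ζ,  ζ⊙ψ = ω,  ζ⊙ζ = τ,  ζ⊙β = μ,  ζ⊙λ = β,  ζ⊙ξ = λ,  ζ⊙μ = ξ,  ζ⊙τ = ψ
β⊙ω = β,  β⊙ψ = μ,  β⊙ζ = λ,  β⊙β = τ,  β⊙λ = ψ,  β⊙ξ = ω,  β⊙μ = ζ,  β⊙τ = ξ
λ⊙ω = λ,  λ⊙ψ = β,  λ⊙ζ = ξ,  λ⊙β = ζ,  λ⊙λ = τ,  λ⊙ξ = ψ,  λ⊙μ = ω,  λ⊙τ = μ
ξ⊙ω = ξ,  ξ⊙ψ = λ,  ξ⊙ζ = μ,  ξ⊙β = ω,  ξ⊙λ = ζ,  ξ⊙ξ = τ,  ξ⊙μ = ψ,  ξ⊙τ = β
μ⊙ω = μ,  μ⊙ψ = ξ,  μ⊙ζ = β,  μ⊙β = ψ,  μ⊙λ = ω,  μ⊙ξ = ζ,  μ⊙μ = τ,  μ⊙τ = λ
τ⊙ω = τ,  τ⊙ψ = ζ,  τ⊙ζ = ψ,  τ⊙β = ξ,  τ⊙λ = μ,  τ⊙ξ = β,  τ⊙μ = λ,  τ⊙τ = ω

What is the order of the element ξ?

4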